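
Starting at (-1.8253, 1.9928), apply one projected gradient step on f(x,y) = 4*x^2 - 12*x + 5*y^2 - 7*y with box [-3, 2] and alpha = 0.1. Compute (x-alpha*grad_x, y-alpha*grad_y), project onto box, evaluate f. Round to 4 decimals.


Step 1: Compute gradient at (-1.8253, 1.9928).
grad_x = 2*4*-1.8253 - 12 = -26.6024
grad_y = 2*5*1.9928 - 7 = 12.928
Step 2: Gradient step.
x_raw = -1.8253 - 0.1*-26.6024 = 0.8349
y_raw = 1.9928 - 0.1*12.928 = 0.7
Step 3: Project onto [-3, 2].
x_proj = clip(0.8349) = 0.8349
y_proj = clip(0.7) = 0.7
Step 4: Evaluate f.
f(0.8349, 0.7) = -9.6808


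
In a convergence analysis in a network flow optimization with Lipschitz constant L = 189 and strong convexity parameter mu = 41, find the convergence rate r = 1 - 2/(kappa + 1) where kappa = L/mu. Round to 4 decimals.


Step 1: Compute the condition number.
kappa = L/mu = 189/41 = 4.6098
Step 2: Compute the convergence rate.
r = 1 - 2/(kappa + 1) = 1 - 2*mu/(L + mu) = (L - mu)/(L + mu) = 148/230 = 0.6435


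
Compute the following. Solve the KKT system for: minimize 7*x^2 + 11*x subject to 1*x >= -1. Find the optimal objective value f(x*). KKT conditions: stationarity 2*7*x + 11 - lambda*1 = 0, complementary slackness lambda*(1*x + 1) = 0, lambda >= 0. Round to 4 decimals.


Step 1: Try lambda = 0 (constraint inactive).
Stationarity: 2*7*x + 11 = 0
x* = -11/(2*7) = -11/14 = -0.7857 (rounded; the exact value -11/14 is used below)
Check constraint: 1*-0.7857 = -0.7857 >= -1 -- satisfied.
Step 2: Compute optimal value.
f(x*) = 7*(-11/14)^2 + 11*(-11/14) = -4.3214


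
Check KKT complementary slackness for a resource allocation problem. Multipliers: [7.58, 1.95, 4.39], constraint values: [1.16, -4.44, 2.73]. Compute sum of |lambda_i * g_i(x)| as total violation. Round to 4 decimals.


KKT complementary slackness check:
lambda_1 * g_1 = 7.58 * 1.16 = 8.7928
lambda_2 * g_2 = 1.95 * -4.44 = -8.658
lambda_3 * g_3 = 4.39 * 2.73 = 11.9847
Total violation = 8.7928 + 8.658 + 11.9847 = 29.4355


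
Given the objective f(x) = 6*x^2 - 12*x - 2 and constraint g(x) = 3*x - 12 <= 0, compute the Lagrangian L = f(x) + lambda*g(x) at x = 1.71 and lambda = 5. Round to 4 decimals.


Step 1: Evaluate f(x).
f(1.71) = 6*1.71^2 - 12*1.71 - 2 = -4.9754
Step 2: Evaluate g(x).
g(1.71) = 3*1.71 - 12 = -6.87
Step 3: Compute Lagrangian.
L = -4.9754 + 5*-6.87 = -39.3254


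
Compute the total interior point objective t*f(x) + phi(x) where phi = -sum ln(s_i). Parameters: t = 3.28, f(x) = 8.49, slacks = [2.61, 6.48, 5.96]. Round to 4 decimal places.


Step 1: Compute log-barrier.
ln values: [0.9594, 1.8687, 1.7851]
phi = -(0.9594 + 1.8687 + 1.7851) = -4.6131
Step 2: Compute augmented objective.
t*f(x) = 3.28*8.49 = 27.8472
Total = 27.8472 - 4.6131 = 23.2341


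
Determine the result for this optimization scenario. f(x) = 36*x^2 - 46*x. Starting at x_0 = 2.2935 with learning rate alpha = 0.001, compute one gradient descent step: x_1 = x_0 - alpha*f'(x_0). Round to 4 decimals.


We compute the gradient at x_0 and apply the update.
f'(x) = 72*x - 46
f'(2.2935) = 72*2.2935 - 46 = 119.132
x_1 = 2.2935 - 0.001*119.132 = 2.1744


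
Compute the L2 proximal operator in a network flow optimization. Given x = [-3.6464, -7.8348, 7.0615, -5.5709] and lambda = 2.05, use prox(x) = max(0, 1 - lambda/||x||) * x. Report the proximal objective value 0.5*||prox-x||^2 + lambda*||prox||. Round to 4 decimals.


Step 1: Compute ||x||.
||x|| = 12.4732
Step 2: Compute scaling factor.
scale = max(0, 1 - 2.05/12.4732) = 0.8356
Step 3: prox(x) = [-3.0471, -6.5471, 5.9009, -4.6553]
||prox(x)|| = 10.4232
Step 4: Proximal objective.
0.5*||prox-x||^2 = 2.1013
lambda*||prox|| = 21.3676
Total = 23.4688


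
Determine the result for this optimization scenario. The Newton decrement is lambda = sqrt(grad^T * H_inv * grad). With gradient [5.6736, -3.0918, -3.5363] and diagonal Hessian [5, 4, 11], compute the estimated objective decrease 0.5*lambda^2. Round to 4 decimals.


Step 1: H is diagonal, so H^(-1) * g = [1.1347, -0.773, -0.3215].
Step 2: g^T H^(-1) g = sum_i g_i^2 / H_ii
  = (5.6736)^2/5 + (-3.0918)^2/4 + (-3.5363)^2/11
  = 6.4379 + 2.3898 + 1.1369 = 9.9646
Step 3: Objective decrease = 0.5 * g^T H^(-1) g = 4.9823


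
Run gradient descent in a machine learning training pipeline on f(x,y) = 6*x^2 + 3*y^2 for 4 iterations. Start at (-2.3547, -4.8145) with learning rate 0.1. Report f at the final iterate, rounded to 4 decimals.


Gradient descent on f(x,y) = 6*x^2 + 3*y^2.
Starting point: (-2.3547, -4.8145), alpha = 0.1
Step 1: grad_x = 2*6*-2.3547 = -28.2564, grad_y = 2*3*-4.8145 = -28.887
  x_1 = -2.3547 - 0.1*-28.2564 = 0.4709
  y_1 = -4.8145 - 0.1*-28.887 = -1.9258
Step 2: grad_x = 2*6*0.4709 = 5.6513, grad_y = 2*3*-1.9258 = -11.5548
  x_2 = 0.4709 - 0.1*5.6513 = -0.0942
  y_2 = -1.9258 - 0.1*-11.5548 = -0.7703
Step 3: grad_x = 2*6*-0.0942 = -1.1303, grad_y = 2*3*-0.7703 = -4.6219
  x_3 = -0.0942 - 0.1*-1.1303 = 0.0188
  y_3 = -0.7703 - 0.1*-4.6219 = -0.3081
Step 4: grad_x = 2*6*0.0188 = 0.2261, grad_y = 2*3*-0.3081 = -1.8488
  x_4 = 0.0188 - 0.1*0.2261 = -0.0038
  y_4 = -0.3081 - 0.1*-1.8488 = -0.1233
f(-0.0038, -0.1233) = 6*(-0.0038)^2 + 3*(-0.1233)^2 = 0.0457


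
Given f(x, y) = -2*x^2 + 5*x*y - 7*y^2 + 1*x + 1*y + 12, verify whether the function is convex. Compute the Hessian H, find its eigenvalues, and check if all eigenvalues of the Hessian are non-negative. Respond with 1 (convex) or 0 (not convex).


The Hessian of f(x,y) = -2*x^2 + 5*x*y - 7*y^2 + 1*x + 1*y + 12 is:
H = [[-4, 5], [5, -14]]
Trace = -4 - 14 = -18
Determinant = -4*-14 - (5)^2 = 31
Discriminant = (-18)^2 - 4*31 = 200.0
Eigenvalues: lambda_1 = -16.0711, lambda_2 = -1.9289
The function is not convex.

0


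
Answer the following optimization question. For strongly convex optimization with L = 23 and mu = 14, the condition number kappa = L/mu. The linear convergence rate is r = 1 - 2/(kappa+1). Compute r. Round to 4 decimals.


Step 1: Compute the condition number.
kappa = L/mu = 23/14 = 1.6429
Step 2: Compute the convergence rate.
r = 1 - 2/(kappa + 1) = 1 - 2*mu/(L + mu) = (L - mu)/(L + mu) = 9/37 = 0.2432


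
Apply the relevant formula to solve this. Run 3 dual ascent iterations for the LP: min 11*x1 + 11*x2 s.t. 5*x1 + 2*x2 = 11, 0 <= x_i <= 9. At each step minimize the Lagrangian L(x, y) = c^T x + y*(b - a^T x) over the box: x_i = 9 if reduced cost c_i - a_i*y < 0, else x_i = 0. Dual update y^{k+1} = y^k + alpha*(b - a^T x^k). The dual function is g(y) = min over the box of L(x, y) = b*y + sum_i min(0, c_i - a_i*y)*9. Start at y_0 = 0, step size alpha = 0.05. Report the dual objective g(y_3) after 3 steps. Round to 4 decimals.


Dual ascent for LP: min 11*x1 + 11*x2, 5*x1 + 2*x2 = 11, 0 <= x_i <= 9
Step 1: y^k = 0.0, reduced costs: (11.0, 11.0)
  x^k = (0.0, 0.0), subgradient = b - a^T x = 11.0
  y^{k+1} = 0.0 + 0.05*11.0 = 0.55
Step 2: y^k = 0.55, reduced costs: (8.25, 9.9)
  x^k = (0.0, 0.0), subgradient = b - a^T x = 11.0
  y^{k+1} = 0.55 + 0.05*11.0 = 1.1
Step 3: y^k = 1.1, reduced costs: (5.5, 8.8)
  x^k = (0.0, 0.0), subgradient = b - a^T x = 11.0
  y^{k+1} = 1.1 + 0.05*11.0 = 1.65
Dual objective at y_3 = 1.65: reduced costs (2.75, 7.7), box minimizer x = (0.0, 0.0)
g(y_3) = b*y + (c1 - a1*y)*x1 + (c2 - a2*y)*x2 = 11*1.65 + 2.75*0.0 + 7.7*0.0 = 18.15 + 0.0 + 0.0 = 18.15


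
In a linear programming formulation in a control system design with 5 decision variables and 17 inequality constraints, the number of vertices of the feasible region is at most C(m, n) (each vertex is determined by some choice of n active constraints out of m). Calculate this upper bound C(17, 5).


Each vertex corresponds to some choice of n active constraints out of m, so the number of vertices is at most C(m, n) = m! / (n!(m-n)!).
m = 17, n = 5
Numerator: 17 * 16 * 15 * 14 * 13
Denominator: 5! = 120
C(17, 5) = 6188


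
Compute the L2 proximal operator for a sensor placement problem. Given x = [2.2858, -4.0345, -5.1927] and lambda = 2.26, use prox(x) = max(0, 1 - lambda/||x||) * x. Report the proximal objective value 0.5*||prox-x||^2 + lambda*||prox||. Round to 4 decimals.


Step 1: Compute ||x||.
||x|| = 6.9618
Step 2: Compute scaling factor.
scale = max(0, 1 - 2.26/6.9618) = 0.6754
Step 3: prox(x) = [1.5438, -2.7248, -3.507]
||prox(x)|| = 4.7018
Step 4: Proximal objective.
0.5*||prox-x||^2 = 2.5538
lambda*||prox|| = 10.6261
Total = 13.1798


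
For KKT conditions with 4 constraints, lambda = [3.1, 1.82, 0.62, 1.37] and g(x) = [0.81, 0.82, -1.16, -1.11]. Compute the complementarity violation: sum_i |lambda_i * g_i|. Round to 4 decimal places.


KKT complementary slackness check:
lambda_1 * g_1 = 3.1 * 0.81 = 2.511
lambda_2 * g_2 = 1.82 * 0.82 = 1.4924
lambda_3 * g_3 = 0.62 * -1.16 = -0.7192
lambda_4 * g_4 = 1.37 * -1.11 = -1.5207
Total violation = 2.511 + 1.4924 + 0.7192 + 1.5207 = 6.2433


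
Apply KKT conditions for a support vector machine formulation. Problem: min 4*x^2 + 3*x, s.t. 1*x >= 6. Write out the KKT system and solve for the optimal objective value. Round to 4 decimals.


Step 1: Try lambda = 0 (constraint inactive).
x_unc = -3/(2*4) = -0.375
Check: 1*-0.375 = -0.375 < 6 -- violated!
Step 2: Constraint must be active: 1*x = 6
x* = 6/1 = 6.0
lambda = (2*4*6.0 + 3)/1 = 51.0
Step 3: Compute optimal value.
f(x*) = 4*6.0^2 + 3*6.0 = 162.0


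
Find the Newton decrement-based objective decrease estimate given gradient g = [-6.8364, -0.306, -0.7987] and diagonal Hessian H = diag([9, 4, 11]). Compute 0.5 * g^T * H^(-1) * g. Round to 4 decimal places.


Step 1: H is diagonal, so H^(-1) * g = [-0.7596, -0.0765, -0.0726].
Step 2: g^T H^(-1) g = sum_i g_i^2 / H_ii
  = (-6.8364)^2/9 + (-0.306)^2/4 + (-0.7987)^2/11
  = 5.1929 + 0.0234 + 0.058 = 5.2743
Step 3: Objective decrease = 0.5 * g^T H^(-1) g = 2.6372


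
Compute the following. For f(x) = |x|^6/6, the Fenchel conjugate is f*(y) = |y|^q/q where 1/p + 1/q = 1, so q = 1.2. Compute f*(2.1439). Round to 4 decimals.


The conjugate exponent q satisfies 1/p + 1/q = 1.
p = 6, so q = 6/(6 - 1) = 1.2
|y|^q = 2.1439^1.2 = 2.4972
f*(2.1439) = 2.4972 / 1.2 = 2.081


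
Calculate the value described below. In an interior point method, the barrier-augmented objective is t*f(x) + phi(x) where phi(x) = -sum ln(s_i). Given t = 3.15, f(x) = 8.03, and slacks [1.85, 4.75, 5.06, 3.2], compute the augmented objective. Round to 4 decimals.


Step 1: Compute log-barrier.
ln values: [0.6152, 1.5581, 1.6214, 1.1632]
phi = -(0.6152 + 1.5581 + 1.6214 + 1.1632) = -4.9578
Step 2: Compute augmented objective.
t*f(x) = 3.15*8.03 = 25.2945
Total = 25.2945 - 4.9578 = 20.3367


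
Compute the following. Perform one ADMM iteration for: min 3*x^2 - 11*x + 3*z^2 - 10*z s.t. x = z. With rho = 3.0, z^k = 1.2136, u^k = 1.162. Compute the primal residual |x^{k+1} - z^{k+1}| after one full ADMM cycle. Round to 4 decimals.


ADMM iteration with rho = 3.0, z^k = 1.2136, u^k = 1.162
Step 1: x-update.
Minimize 3*x^2 - 11*x + (3.0/2)*(x - 1.2136 + 1.162)^2
FOC: (2*3 + 3.0)*x = 11 + 3.0*(1.2136 - 1.162)
x^{k+1} = 1.2394
Step 2: z-update.
Minimize 3*z^2 - 10*z + (3.0/2)*(1.2394 - z + 1.162)^2
FOC: (2*3 + 3.0)*z = 10 + 3.0*(1.2394 + 1.162)
z^{k+1} = 1.9116
Step 3: u-update.
u^{k+1} = 1.162 + 1.2394 - 1.9116 = 0.4898
Step 4: Primal residual = |1.2394 - 1.9116| = 0.6722


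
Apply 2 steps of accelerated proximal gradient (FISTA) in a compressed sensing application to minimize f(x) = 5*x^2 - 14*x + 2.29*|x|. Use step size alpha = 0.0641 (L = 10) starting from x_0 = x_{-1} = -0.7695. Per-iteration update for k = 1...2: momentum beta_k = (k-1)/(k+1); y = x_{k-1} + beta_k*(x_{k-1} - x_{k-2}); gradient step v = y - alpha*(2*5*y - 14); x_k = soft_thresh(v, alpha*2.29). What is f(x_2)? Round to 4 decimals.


FISTA on f(x) = 5*x^2 - 14*x + 2.29*|x|
L = 10, alpha = 0.0641
Iteration 1: beta = 0.0, y = -0.7695 + 0.0*(-0.7695 + 0.7695) = -0.7695
  grad(y) = -21.695, v = y - alpha*grad = 0.6211
  prox(v) = soft_thresh(0.6211, 0.1468) = 0.4744
Iteration 2: beta = 0.3333, y = 0.4744 + 0.3333*(0.4744 + 0.7695) = 0.889
  grad(y) = -5.1102, v = y - alpha*grad = 1.2165
  prox(v) = soft_thresh(1.2165, 0.1468) = 1.0698
f(x_2) = 5*1.0698^2 - 14*1.0698 + 2.29*|1.0698| = -6.805


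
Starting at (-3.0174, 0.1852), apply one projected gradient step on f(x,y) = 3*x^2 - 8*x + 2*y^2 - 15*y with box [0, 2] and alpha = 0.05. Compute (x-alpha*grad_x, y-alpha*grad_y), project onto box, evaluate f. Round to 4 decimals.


Step 1: Compute gradient at (-3.0174, 0.1852).
grad_x = 2*3*-3.0174 - 8 = -26.1044
grad_y = 2*2*0.1852 - 15 = -14.2592
Step 2: Gradient step.
x_raw = -3.0174 - 0.05*-26.1044 = -1.7122
y_raw = 0.1852 - 0.05*-14.2592 = 0.8982
Step 3: Project onto [0, 2].
x_proj = clip(-1.7122) = 0.0
y_proj = clip(0.8982) = 0.8982
Step 4: Evaluate f.
f(0.0, 0.8982) = -11.859


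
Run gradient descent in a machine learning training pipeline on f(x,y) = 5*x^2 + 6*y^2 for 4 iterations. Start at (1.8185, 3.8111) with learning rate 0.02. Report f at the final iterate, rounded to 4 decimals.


Gradient descent on f(x,y) = 5*x^2 + 6*y^2.
Starting point: (1.8185, 3.8111), alpha = 0.02
Step 1: grad_x = 2*5*1.8185 = 18.185, grad_y = 2*6*3.8111 = 45.7332
  x_1 = 1.8185 - 0.02*18.185 = 1.4548
  y_1 = 3.8111 - 0.02*45.7332 = 2.8964
Step 2: grad_x = 2*5*1.4548 = 14.548, grad_y = 2*6*2.8964 = 34.7572
  x_2 = 1.4548 - 0.02*14.548 = 1.1638
  y_2 = 2.8964 - 0.02*34.7572 = 2.2013
Step 3: grad_x = 2*5*1.1638 = 11.6384, grad_y = 2*6*2.2013 = 26.4155
  x_3 = 1.1638 - 0.02*11.6384 = 0.9311
  y_3 = 2.2013 - 0.02*26.4155 = 1.673
Step 4: grad_x = 2*5*0.9311 = 9.3107, grad_y = 2*6*1.673 = 20.0758
  x_4 = 0.9311 - 0.02*9.3107 = 0.7449
  y_4 = 1.673 - 0.02*20.0758 = 1.2715
f(0.7449, 1.2715) = 5*0.7449^2 + 6*1.2715^2 = 12.4738


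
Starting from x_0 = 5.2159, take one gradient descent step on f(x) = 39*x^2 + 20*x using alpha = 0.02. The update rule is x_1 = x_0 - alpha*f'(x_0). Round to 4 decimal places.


We compute the gradient at x_0 and apply the update.
f'(x) = 78*x + 20
f'(5.2159) = 78*5.2159 + 20 = 426.8402
x_1 = 5.2159 - 0.02*426.8402 = -3.3209


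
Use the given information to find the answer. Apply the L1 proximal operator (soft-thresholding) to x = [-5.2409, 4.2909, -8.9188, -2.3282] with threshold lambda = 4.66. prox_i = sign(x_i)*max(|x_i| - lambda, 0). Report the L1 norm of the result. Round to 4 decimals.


Soft-thresholding with lambda = 4.66:
prox(-5.2409) = sign(-5.2409)*max(|-5.2409| - 4.66, 0) = -0.5809
prox(4.2909) = sign(4.2909)*max(|4.2909| - 4.66, 0) = 0.0
prox(-8.9188) = sign(-8.9188)*max(|-8.9188| - 4.66, 0) = -4.2588
prox(-2.3282) = sign(-2.3282)*max(|-2.3282| - 4.66, 0) = 0.0
prox(x) = [-0.5809, 0.0, -4.2588, 0.0]
||prox(x)||_1 = 0.5809 + 0.0 + 4.2588 + 0.0 = 4.8397


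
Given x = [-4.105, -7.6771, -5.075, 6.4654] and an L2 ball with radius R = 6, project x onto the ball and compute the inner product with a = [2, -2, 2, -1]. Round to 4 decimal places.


Step 1: Compute ||x|| (intermediates to 6 decimals).
||x|| = sqrt((-4.105)^2 + (-7.6771)^2 + (-5.075)^2 + 6.4654^2) = 11.972715
Step 2: Project.
Since ||x|| > R, scale = R/||x|| = 6/11.972715 = 0.501139, proj(x) = scale * x
proj(x) = [-2.057176, -3.847294, -2.54328, 3.240064]
Step 3: Dot product.
a^T * proj(x) = 2*(-2.057176) - 2*(-3.847294) + 2*(-2.54328) - 1*3.240064 = -4.7464


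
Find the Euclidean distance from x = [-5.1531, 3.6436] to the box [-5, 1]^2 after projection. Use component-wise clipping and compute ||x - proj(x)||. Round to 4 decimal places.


Project each component onto [-5, 1].
clip(-5.1531) = -5.0, clip(3.6436) = 1.0
Projection = [-5.0, 1.0]
Squared diffs: [0.0234, 6.9886]
Distance = sqrt(7.012) = 2.648


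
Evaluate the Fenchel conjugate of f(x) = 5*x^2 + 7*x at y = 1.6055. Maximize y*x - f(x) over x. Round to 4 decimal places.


f*(y) = sup_x {y*x - a*x^2 - b*x} = sup_x {(y-b)*x - a*x^2}
FOC: (y - b) - 2a*x = 0 => x* = (y - b)/(2a)
x* = (1.6055 - 7)/(2*5) = -0.5395
f*(1.6055) = (y-b)^2/(4a) = (1.6055 - 7)^2/(4*5)
= 29.1006/20 = 1.455


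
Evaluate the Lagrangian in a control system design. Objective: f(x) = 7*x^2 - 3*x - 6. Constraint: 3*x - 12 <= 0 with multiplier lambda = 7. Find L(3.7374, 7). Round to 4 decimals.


Step 1: Evaluate f(x).
f(3.7374) = 7*3.7374^2 - 3*3.7374 - 6 = 80.5649
Step 2: Evaluate g(x).
g(3.7374) = 3*3.7374 - 12 = -0.7878
Step 3: Compute Lagrangian.
L = 80.5649 + 7*-0.7878 = 75.0503


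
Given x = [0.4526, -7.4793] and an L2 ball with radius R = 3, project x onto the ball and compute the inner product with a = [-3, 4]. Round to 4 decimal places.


Step 1: Compute ||x|| (intermediates to 6 decimals).
||x|| = sqrt(0.4526^2 + (-7.4793)^2) = 7.492982
Step 2: Project.
Since ||x|| > R, scale = R/||x|| = 3/7.492982 = 0.400375, proj(x) = scale * x
proj(x) = [0.18121, -2.994525]
Step 3: Dot product.
a^T * proj(x) = -3*0.18121 + 4*(-2.994525) = -12.5217


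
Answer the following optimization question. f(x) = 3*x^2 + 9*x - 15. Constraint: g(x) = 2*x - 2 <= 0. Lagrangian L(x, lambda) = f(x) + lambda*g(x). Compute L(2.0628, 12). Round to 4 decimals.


Step 1: Evaluate f(x).
f(2.0628) = 3*2.0628^2 + 9*2.0628 - 15 = 16.3306
Step 2: Evaluate g(x).
g(2.0628) = 2*2.0628 - 2 = 2.1256
Step 3: Compute Lagrangian.
L = 16.3306 + 12*2.1256 = 41.8378


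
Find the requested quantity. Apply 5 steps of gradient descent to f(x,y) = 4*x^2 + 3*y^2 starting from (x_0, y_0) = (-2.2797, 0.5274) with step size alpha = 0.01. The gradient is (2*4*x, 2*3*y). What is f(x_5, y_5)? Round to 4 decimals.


Gradient descent on f(x,y) = 4*x^2 + 3*y^2.
Starting point: (-2.2797, 0.5274), alpha = 0.01
Step 1: grad_x = 2*4*-2.2797 = -18.2376, grad_y = 2*3*0.5274 = 3.1644
  x_1 = -2.2797 - 0.01*-18.2376 = -2.0973
  y_1 = 0.5274 - 0.01*3.1644 = 0.4958
Step 2: grad_x = 2*4*-2.0973 = -16.7786, grad_y = 2*3*0.4958 = 2.9745
  x_2 = -2.0973 - 0.01*-16.7786 = -1.9295
  y_2 = 0.4958 - 0.01*2.9745 = 0.466
Step 3: grad_x = 2*4*-1.9295 = -15.4363, grad_y = 2*3*0.466 = 2.7961
  x_3 = -1.9295 - 0.01*-15.4363 = -1.7752
  y_3 = 0.466 - 0.01*2.7961 = 0.4381
Step 4: grad_x = 2*4*-1.7752 = -14.2014, grad_y = 2*3*0.4381 = 2.6283
  x_4 = -1.7752 - 0.01*-14.2014 = -1.6332
  y_4 = 0.4381 - 0.01*2.6283 = 0.4118
Step 5: grad_x = 2*4*-1.6332 = -13.0653, grad_y = 2*3*0.4118 = 2.4706
  x_5 = -1.6332 - 0.01*-13.0653 = -1.5025
  y_5 = 0.4118 - 0.01*2.4706 = 0.3871
f(-1.5025, 0.3871) = 4*(-1.5025)^2 + 3*0.3871^2 = 9.4796


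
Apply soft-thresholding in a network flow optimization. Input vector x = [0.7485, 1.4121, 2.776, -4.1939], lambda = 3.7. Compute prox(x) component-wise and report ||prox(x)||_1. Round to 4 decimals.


Soft-thresholding with lambda = 3.7:
prox(0.7485) = sign(0.7485)*max(|0.7485| - 3.7, 0) = 0.0
prox(1.4121) = sign(1.4121)*max(|1.4121| - 3.7, 0) = 0.0
prox(2.776) = sign(2.776)*max(|2.776| - 3.7, 0) = 0.0
prox(-4.1939) = sign(-4.1939)*max(|-4.1939| - 3.7, 0) = -0.4939
prox(x) = [0.0, 0.0, 0.0, -0.4939]
||prox(x)||_1 = 0.0 + 0.0 + 0.0 + 0.4939 = 0.4939


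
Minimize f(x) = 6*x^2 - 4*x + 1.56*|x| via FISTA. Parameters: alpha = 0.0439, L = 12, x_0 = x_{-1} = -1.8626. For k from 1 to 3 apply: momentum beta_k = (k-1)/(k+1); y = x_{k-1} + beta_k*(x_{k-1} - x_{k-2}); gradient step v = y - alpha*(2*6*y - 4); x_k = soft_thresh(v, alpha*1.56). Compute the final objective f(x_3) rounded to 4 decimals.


FISTA on f(x) = 6*x^2 - 4*x + 1.56*|x|
L = 12, alpha = 0.0439
Iteration 1: beta = 0.0, y = -1.8626 + 0.0*(-1.8626 + 1.8626) = -1.8626
  grad(y) = -26.3512, v = y - alpha*grad = -0.7058
  prox(v) = soft_thresh(-0.7058, 0.0685) = -0.6373
Iteration 2: beta = 0.3333, y = -0.6373 + 0.3333*(-0.6373 + 1.8626) = -0.2289
  grad(y) = -6.7464, v = y - alpha*grad = 0.0673
  prox(v) = soft_thresh(0.0673, 0.0685) = 0.0
Iteration 3: beta = 0.5, y = 0.0 + 0.5*(0.0 + 0.6373) = 0.3186
  grad(y) = -0.1762, v = y - alpha*grad = 0.3264
  prox(v) = soft_thresh(0.3264, 0.0685) = 0.2579
f(x_3) = 6*0.2579^2 - 4*0.2579 + 1.56*|0.2579| = -0.2302


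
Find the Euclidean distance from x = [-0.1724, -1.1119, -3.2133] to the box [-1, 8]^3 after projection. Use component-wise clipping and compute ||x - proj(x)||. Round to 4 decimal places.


Project each component onto [-1, 8].
clip(-0.1724) = -0.1724, clip(-1.1119) = -1.0, clip(-3.2133) = -1.0
Projection = [-0.1724, -1.0, -1.0]
Squared diffs: [0.0, 0.0125, 4.8987]
Distance = sqrt(4.9112) = 2.2161


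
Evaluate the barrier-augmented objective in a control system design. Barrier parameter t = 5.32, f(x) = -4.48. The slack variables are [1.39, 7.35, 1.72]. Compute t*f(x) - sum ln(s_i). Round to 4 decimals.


Step 1: Compute log-barrier.
ln values: [0.3293, 1.9947, 0.5423]
phi = -(0.3293 + 1.9947 + 0.5423) = -2.8663
Step 2: Compute augmented objective.
t*f(x) = 5.32*-4.48 = -23.8336
Total = -23.8336 - 2.8663 = -26.6999


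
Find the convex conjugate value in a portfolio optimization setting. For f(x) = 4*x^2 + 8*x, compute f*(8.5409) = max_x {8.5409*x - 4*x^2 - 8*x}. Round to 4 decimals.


f*(y) = sup_x {y*x - a*x^2 - b*x} = sup_x {(y-b)*x - a*x^2}
FOC: (y - b) - 2a*x = 0 => x* = (y - b)/(2a)
x* = (8.5409 - 8)/(2*4) = 0.0676
f*(8.5409) = (y-b)^2/(4a) = (8.5409 - 8)^2/(4*4)
= 0.2926/16 = 0.0183


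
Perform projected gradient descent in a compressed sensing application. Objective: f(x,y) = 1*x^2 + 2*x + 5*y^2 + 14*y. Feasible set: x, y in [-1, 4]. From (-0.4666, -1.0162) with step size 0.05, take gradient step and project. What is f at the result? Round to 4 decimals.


Step 1: Compute gradient at (-0.4666, -1.0162).
grad_x = 2*1*-0.4666 + 2 = 1.0668
grad_y = 2*5*-1.0162 + 14 = 3.838
Step 2: Gradient step.
x_raw = -0.4666 - 0.05*1.0668 = -0.5199
y_raw = -1.0162 - 0.05*3.838 = -1.2081
Step 3: Project onto [-1, 4].
x_proj = clip(-0.5199) = -0.5199
y_proj = clip(-1.2081) = -1.0
Step 4: Evaluate f.
f(-0.5199, -1.0) = -9.7695


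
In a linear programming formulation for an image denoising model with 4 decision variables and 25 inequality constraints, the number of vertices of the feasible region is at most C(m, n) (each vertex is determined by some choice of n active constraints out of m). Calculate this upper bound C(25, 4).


Each vertex corresponds to some choice of n active constraints out of m, so the number of vertices is at most C(m, n) = m! / (n!(m-n)!).
m = 25, n = 4
Numerator: 25 * 24 * 23 * 22
Denominator: 4! = 24
C(25, 4) = 12650


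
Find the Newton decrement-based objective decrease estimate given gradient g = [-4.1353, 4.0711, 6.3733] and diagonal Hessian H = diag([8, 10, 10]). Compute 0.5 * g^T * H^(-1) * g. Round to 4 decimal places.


Step 1: H is diagonal, so H^(-1) * g = [-0.5169, 0.4071, 0.6373].
Step 2: g^T H^(-1) g = sum_i g_i^2 / H_ii
  = (-4.1353)^2/8 + (4.0711)^2/10 + (6.3733)^2/10
  = 2.1376 + 1.6574 + 4.0619 = 7.8569
Step 3: Objective decrease = 0.5 * g^T H^(-1) g = 3.9284


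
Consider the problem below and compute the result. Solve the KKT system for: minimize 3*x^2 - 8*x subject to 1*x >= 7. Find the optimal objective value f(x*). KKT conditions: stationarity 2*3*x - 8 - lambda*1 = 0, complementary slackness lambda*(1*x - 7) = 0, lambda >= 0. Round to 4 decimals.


Step 1: Try lambda = 0 (constraint inactive).
x_unc = 8/(2*3) = 1.3333
Check: 1*1.3333 = 1.3333 < 7 -- violated!
Step 2: Constraint must be active: 1*x = 7
x* = 7/1 = 7.0
lambda = (2*3*7.0 - 8)/1 = 34.0
Step 3: Compute optimal value.
f(x*) = 3*7.0^2 - 8*7.0 = 91.0


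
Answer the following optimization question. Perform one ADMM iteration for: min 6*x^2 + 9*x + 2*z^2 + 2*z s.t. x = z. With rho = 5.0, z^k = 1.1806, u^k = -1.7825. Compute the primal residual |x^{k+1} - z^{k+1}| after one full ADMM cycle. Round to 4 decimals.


ADMM iteration with rho = 5.0, z^k = 1.1806, u^k = -1.7825
Step 1: x-update.
Minimize 6*x^2 + 9*x + (5.0/2)*(x - 1.1806 - 1.7825)^2
FOC: (2*6 + 5.0)*x = -9 + 5.0*(1.1806 + 1.7825)
x^{k+1} = 0.3421
Step 2: z-update.
Minimize 2*z^2 + 2*z + (5.0/2)*(0.3421 - z - 1.7825)^2
FOC: (2*2 + 5.0)*z = -2 + 5.0*(0.3421 - 1.7825)
z^{k+1} = -1.0225
Step 3: u-update.
u^{k+1} = -1.7825 + 0.3421 + 1.0225 = -0.418
Step 4: Primal residual = |0.3421 + 1.0225| = 1.3645


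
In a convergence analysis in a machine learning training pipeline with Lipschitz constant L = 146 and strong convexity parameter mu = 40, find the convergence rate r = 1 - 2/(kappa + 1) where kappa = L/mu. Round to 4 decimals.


Step 1: Compute the condition number.
kappa = L/mu = 146/40 = 3.65
Step 2: Compute the convergence rate.
r = 1 - 2/(kappa + 1) = 1 - 2*mu/(L + mu) = (L - mu)/(L + mu) = 106/186 = 0.5699


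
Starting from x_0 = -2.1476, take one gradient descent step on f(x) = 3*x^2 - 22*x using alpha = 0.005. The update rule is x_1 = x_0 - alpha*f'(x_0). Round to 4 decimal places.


We compute the gradient at x_0 and apply the update.
f'(x) = 6*x - 22
f'(-2.1476) = 6*-2.1476 - 22 = -34.8856
x_1 = -2.1476 - 0.005*-34.8856 = -1.9732


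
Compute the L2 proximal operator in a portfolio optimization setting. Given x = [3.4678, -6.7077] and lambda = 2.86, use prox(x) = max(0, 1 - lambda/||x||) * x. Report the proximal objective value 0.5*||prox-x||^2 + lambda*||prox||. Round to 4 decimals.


Step 1: Compute ||x||.
||x|| = 7.5511
Step 2: Compute scaling factor.
scale = max(0, 1 - 2.86/7.5511) = 0.6212
Step 3: prox(x) = [2.1544, -4.1671]
||prox(x)|| = 4.6911
Step 4: Proximal objective.
0.5*||prox-x||^2 = 4.0898
lambda*||prox|| = 13.4165
Total = 17.5063


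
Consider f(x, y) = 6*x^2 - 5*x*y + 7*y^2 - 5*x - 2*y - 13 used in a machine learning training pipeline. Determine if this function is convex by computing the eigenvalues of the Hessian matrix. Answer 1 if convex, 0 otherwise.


The Hessian of f(x,y) = 6*x^2 - 5*x*y + 7*y^2 - 5*x - 2*y - 13 is:
H = [[12, -5], [-5, 14]]
Trace = 12 + 14 = 26
Determinant = 12*14 - (-5)^2 = 143
Discriminant = (26)^2 - 4*143 = 104.0
Eigenvalues: lambda_1 = 7.901, lambda_2 = 18.099
The function is convex.

1


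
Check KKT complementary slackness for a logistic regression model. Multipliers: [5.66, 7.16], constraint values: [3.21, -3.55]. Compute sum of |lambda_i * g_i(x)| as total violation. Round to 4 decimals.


KKT complementary slackness check:
lambda_1 * g_1 = 5.66 * 3.21 = 18.1686
lambda_2 * g_2 = 7.16 * -3.55 = -25.418
Total violation = 18.1686 + 25.418 = 43.5866


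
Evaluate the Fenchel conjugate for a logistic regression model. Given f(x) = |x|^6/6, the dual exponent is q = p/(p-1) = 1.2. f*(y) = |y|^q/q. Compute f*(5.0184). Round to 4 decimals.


The conjugate exponent q satisfies 1/p + 1/q = 1.
p = 6, so q = 6/(6 - 1) = 1.2
|y|^q = 5.0184^1.2 = 6.9291
f*(5.0184) = 6.9291 / 1.2 = 5.7743


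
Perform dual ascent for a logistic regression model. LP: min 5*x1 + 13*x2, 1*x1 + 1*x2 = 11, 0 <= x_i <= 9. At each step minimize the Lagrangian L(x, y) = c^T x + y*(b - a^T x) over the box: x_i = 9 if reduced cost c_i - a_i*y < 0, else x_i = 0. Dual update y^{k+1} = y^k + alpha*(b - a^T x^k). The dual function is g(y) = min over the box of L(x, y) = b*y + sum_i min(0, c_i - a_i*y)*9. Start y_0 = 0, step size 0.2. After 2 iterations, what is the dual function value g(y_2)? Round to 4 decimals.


Dual ascent for LP: min 5*x1 + 13*x2, 1*x1 + 1*x2 = 11, 0 <= x_i <= 9
Step 1: y^k = 0.0, reduced costs: (5.0, 13.0)
  x^k = (0.0, 0.0), subgradient = b - a^T x = 11.0
  y^{k+1} = 0.0 + 0.2*11.0 = 2.2
Step 2: y^k = 2.2, reduced costs: (2.8, 10.8)
  x^k = (0.0, 0.0), subgradient = b - a^T x = 11.0
  y^{k+1} = 2.2 + 0.2*11.0 = 4.4
Dual objective at y_2 = 4.4: reduced costs (0.6, 8.6), box minimizer x = (0.0, 0.0)
g(y_2) = b*y + (c1 - a1*y)*x1 + (c2 - a2*y)*x2 = 11*4.4 + 0.6*0.0 + 8.6*0.0 = 48.4 + 0.0 + 0.0 = 48.4


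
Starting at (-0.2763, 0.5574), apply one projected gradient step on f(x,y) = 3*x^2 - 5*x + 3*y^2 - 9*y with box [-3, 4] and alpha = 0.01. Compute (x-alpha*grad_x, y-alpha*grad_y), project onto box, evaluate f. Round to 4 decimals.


Step 1: Compute gradient at (-0.2763, 0.5574).
grad_x = 2*3*-0.2763 - 5 = -6.6578
grad_y = 2*3*0.5574 - 9 = -5.6556
Step 2: Gradient step.
x_raw = -0.2763 - 0.01*-6.6578 = -0.2097
y_raw = 0.5574 - 0.01*-5.6556 = 0.614
Step 3: Project onto [-3, 4].
x_proj = clip(-0.2097) = -0.2097
y_proj = clip(0.614) = 0.614
Step 4: Evaluate f.
f(-0.2097, 0.614) = -3.2142


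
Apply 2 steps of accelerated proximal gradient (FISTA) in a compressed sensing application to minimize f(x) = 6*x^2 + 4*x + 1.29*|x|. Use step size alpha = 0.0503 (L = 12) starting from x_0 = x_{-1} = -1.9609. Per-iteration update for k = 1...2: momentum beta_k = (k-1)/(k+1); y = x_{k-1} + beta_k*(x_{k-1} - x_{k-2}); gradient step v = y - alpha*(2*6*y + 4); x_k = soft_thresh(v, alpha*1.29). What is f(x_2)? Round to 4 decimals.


FISTA on f(x) = 6*x^2 + 4*x + 1.29*|x|
L = 12, alpha = 0.0503
Iteration 1: beta = 0.0, y = -1.9609 + 0.0*(-1.9609 + 1.9609) = -1.9609
  grad(y) = -19.5308, v = y - alpha*grad = -0.9785
  prox(v) = soft_thresh(-0.9785, 0.0649) = -0.9136
Iteration 2: beta = 0.3333, y = -0.9136 + 0.3333*(-0.9136 + 1.9609) = -0.5645
  grad(y) = -2.7742, v = y - alpha*grad = -0.425
  prox(v) = soft_thresh(-0.425, 0.0649) = -0.3601
f(x_2) = 6*(-0.3601)^2 + 4*(-0.3601) + 1.29*|-0.3601| = -0.1979


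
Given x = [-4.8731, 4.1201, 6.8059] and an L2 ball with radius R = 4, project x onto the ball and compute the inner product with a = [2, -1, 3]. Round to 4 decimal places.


Step 1: Compute ||x|| (intermediates to 6 decimals).
||x|| = sqrt((-4.8731)^2 + 4.1201^2 + 6.8059^2) = 9.329663
Step 2: Project.
Since ||x|| > R, scale = R/||x|| = 4/9.329663 = 0.42874, proj(x) = scale * x
proj(x) = [-2.089293, 1.766452, 2.917962]
Step 3: Dot product.
a^T * proj(x) = 2*(-2.089293) - 1*1.766452 + 3*2.917962 = 2.8088


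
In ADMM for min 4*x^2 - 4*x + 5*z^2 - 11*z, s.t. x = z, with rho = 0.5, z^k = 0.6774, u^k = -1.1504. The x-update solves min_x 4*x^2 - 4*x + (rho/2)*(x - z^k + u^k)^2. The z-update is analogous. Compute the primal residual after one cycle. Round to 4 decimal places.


ADMM iteration with rho = 0.5, z^k = 0.6774, u^k = -1.1504
Step 1: x-update.
Minimize 4*x^2 - 4*x + (0.5/2)*(x - 0.6774 - 1.1504)^2
FOC: (2*4 + 0.5)*x = 4 + 0.5*(0.6774 + 1.1504)
x^{k+1} = 0.5781
Step 2: z-update.
Minimize 5*z^2 - 11*z + (0.5/2)*(0.5781 - z - 1.1504)^2
FOC: (2*5 + 0.5)*z = 11 + 0.5*(0.5781 - 1.1504)
z^{k+1} = 1.0204
Step 3: u-update.
u^{k+1} = -1.1504 + 0.5781 - 1.0204 = -1.5927
Step 4: Primal residual = |0.5781 - 1.0204| = 0.4423


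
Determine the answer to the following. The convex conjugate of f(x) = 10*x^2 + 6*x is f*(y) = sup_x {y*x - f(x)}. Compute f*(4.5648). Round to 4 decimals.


f*(y) = sup_x {y*x - a*x^2 - b*x} = sup_x {(y-b)*x - a*x^2}
FOC: (y - b) - 2a*x = 0 => x* = (y - b)/(2a)
x* = (4.5648 - 6)/(2*10) = -0.0718
f*(4.5648) = (y-b)^2/(4a) = (4.5648 - 6)^2/(4*10)
= 2.0598/40 = 0.0515


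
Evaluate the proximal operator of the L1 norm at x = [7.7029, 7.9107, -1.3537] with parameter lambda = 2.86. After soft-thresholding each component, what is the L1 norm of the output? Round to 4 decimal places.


Soft-thresholding with lambda = 2.86:
prox(7.7029) = sign(7.7029)*max(|7.7029| - 2.86, 0) = 4.8429
prox(7.9107) = sign(7.9107)*max(|7.9107| - 2.86, 0) = 5.0507
prox(-1.3537) = sign(-1.3537)*max(|-1.3537| - 2.86, 0) = 0.0
prox(x) = [4.8429, 5.0507, 0.0]
||prox(x)||_1 = 4.8429 + 5.0507 + 0.0 = 9.8936


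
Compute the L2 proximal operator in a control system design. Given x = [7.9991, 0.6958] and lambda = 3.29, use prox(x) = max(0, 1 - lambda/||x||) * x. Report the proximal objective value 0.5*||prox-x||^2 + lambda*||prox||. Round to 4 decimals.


Step 1: Compute ||x||.
||x|| = 8.0293
Step 2: Compute scaling factor.
scale = max(0, 1 - 3.29/8.0293) = 0.5903
Step 3: prox(x) = [4.7215, 0.4107]
||prox(x)|| = 4.7393
Step 4: Proximal objective.
0.5*||prox-x||^2 = 5.4121
lambda*||prox|| = 15.5923
Total = 21.0044


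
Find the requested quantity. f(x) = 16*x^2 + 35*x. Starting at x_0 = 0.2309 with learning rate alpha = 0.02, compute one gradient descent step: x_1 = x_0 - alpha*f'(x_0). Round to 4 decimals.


We compute the gradient at x_0 and apply the update.
f'(x) = 32*x + 35
f'(0.2309) = 32*0.2309 + 35 = 42.3888
x_1 = 0.2309 - 0.02*42.3888 = -0.6169


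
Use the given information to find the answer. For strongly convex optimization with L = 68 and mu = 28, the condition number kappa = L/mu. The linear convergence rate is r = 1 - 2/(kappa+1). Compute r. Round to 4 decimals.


Step 1: Compute the condition number.
kappa = L/mu = 68/28 = 2.4286
Step 2: Compute the convergence rate.
r = 1 - 2/(kappa + 1) = 1 - 2*mu/(L + mu) = (L - mu)/(L + mu) = 40/96 = 0.4167


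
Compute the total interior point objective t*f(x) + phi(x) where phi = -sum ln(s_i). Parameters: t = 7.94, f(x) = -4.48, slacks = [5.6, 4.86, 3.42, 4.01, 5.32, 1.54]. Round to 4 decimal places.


Step 1: Compute log-barrier.
ln values: [1.7228, 1.581, 1.2296, 1.3888, 1.6715, 0.4318]
phi = -(1.7228 + 1.581 + 1.2296 + 1.3888 + 1.6715 + 0.4318) = -8.0255
Step 2: Compute augmented objective.
t*f(x) = 7.94*-4.48 = -35.5712
Total = -35.5712 - 8.0255 = -43.5967


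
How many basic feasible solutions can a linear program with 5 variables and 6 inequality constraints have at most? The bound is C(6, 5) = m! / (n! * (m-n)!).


Each vertex corresponds to some choice of n active constraints out of m, so the number of vertices is at most C(m, n) = m! / (n!(m-n)!).
m = 6, n = 5
Numerator: 6 * 5 * 4 * 3 * 2
Denominator: 5! = 120
C(6, 5) = 6


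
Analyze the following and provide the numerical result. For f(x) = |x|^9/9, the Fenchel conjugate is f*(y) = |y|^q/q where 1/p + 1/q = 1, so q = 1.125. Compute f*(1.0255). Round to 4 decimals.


The conjugate exponent q satisfies 1/p + 1/q = 1.
p = 9, so q = 9/(9 - 1) = 1.125
|y|^q = 1.0255^1.125 = 1.0287
f*(1.0255) = 1.0287 / 1.125 = 0.9144


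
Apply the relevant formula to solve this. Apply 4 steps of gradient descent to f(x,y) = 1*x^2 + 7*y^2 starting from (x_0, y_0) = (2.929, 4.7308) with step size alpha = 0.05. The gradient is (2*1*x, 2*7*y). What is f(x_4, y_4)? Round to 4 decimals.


Gradient descent on f(x,y) = 1*x^2 + 7*y^2.
Starting point: (2.929, 4.7308), alpha = 0.05
Step 1: grad_x = 2*1*2.929 = 5.858, grad_y = 2*7*4.7308 = 66.2312
  x_1 = 2.929 - 0.05*5.858 = 2.6361
  y_1 = 4.7308 - 0.05*66.2312 = 1.4192
Step 2: grad_x = 2*1*2.6361 = 5.2722, grad_y = 2*7*1.4192 = 19.8694
  x_2 = 2.6361 - 0.05*5.2722 = 2.3725
  y_2 = 1.4192 - 0.05*19.8694 = 0.4258
Step 3: grad_x = 2*1*2.3725 = 4.745, grad_y = 2*7*0.4258 = 5.9608
  x_3 = 2.3725 - 0.05*4.745 = 2.1352
  y_3 = 0.4258 - 0.05*5.9608 = 0.1277
Step 4: grad_x = 2*1*2.1352 = 4.2705, grad_y = 2*7*0.1277 = 1.7882
  x_4 = 2.1352 - 0.05*4.2705 = 1.9217
  y_4 = 0.1277 - 0.05*1.7882 = 0.0383
f(1.9217, 0.0383) = 1*1.9217^2 + 7*0.0383^2 = 3.7033


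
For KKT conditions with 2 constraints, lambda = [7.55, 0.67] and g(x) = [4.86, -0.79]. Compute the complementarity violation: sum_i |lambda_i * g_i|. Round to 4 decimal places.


KKT complementary slackness check:
lambda_1 * g_1 = 7.55 * 4.86 = 36.693
lambda_2 * g_2 = 0.67 * -0.79 = -0.5293
Total violation = 36.693 + 0.5293 = 37.2223


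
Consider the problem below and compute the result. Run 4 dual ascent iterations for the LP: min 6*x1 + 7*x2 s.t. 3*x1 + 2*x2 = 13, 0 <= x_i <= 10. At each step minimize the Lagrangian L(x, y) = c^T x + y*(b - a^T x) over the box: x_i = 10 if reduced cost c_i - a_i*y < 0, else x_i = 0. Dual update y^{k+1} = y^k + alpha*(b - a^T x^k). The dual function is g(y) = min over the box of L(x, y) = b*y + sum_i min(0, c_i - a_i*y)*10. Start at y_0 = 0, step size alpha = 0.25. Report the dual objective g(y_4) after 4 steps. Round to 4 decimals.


Dual ascent for LP: min 6*x1 + 7*x2, 3*x1 + 2*x2 = 13, 0 <= x_i <= 10
Step 1: y^k = 0.0, reduced costs: (6.0, 7.0)
  x^k = (0.0, 0.0), subgradient = b - a^T x = 13.0
  y^{k+1} = 0.0 + 0.25*13.0 = 3.25
Step 2: y^k = 3.25, reduced costs: (-3.75, 0.5)
  x^k = (10.0, 0.0), subgradient = b - a^T x = -17.0
  y^{k+1} = 3.25 + 0.25*-17.0 = -1.0
Step 3: y^k = -1.0, reduced costs: (9.0, 9.0)
  x^k = (0.0, 0.0), subgradient = b - a^T x = 13.0
  y^{k+1} = -1.0 + 0.25*13.0 = 2.25
Step 4: y^k = 2.25, reduced costs: (-0.75, 2.5)
  x^k = (10.0, 0.0), subgradient = b - a^T x = -17.0
  y^{k+1} = 2.25 + 0.25*-17.0 = -2.0
Dual objective at y_4 = -2.0: reduced costs (12.0, 11.0), box minimizer x = (0.0, 0.0)
g(y_4) = b*y + (c1 - a1*y)*x1 + (c2 - a2*y)*x2 = 13*(-2.0) + 12.0*0.0 + 11.0*0.0 = -26.0 + 0.0 + 0.0 = -26.0


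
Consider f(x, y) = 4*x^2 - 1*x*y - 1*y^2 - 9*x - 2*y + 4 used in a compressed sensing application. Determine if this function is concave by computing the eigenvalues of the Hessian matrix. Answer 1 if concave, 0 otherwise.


The Hessian of f(x,y) = 4*x^2 - 1*x*y - 1*y^2 - 9*x - 2*y + 4 is:
H = [[8, -1], [-1, -2]]
Trace = 8 - 2 = 6
Determinant = 8*-2 - (-1)^2 = -17
Discriminant = (6)^2 - 4*-17 = 104.0
Eigenvalues: lambda_1 = -2.099, lambda_2 = 8.099
The function is not concave.

0


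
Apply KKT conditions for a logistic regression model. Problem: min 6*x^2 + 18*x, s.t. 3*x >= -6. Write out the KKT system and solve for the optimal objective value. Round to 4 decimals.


Step 1: Try lambda = 0 (constraint inactive).
Stationarity: 2*6*x + 18 = 0
x* = -18/(2*6) = -1.5
Check constraint: 3*-1.5 = -4.5 >= -6 -- satisfied.
Step 2: Compute optimal value.
f(x*) = 6*(-1.5)^2 + 18*(-1.5) = -13.5


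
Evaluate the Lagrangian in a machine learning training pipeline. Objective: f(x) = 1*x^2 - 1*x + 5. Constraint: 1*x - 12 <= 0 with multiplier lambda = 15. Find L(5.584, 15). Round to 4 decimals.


Step 1: Evaluate f(x).
f(5.584) = 1*5.584^2 - 1*5.584 + 5 = 30.5971
Step 2: Evaluate g(x).
g(5.584) = 1*5.584 - 12 = -6.416
Step 3: Compute Lagrangian.
L = 30.5971 + 15*-6.416 = -65.6429


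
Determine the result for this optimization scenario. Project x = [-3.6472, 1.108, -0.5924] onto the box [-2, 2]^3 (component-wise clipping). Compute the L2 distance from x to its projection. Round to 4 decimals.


Project each component onto [-2, 2].
clip(-3.6472) = -2.0, clip(1.108) = 1.108, clip(-0.5924) = -0.5924
Projection = [-2.0, 1.108, -0.5924]
Squared diffs: [2.7133, 0.0, 0.0]
Distance = sqrt(2.7133) = 1.6472


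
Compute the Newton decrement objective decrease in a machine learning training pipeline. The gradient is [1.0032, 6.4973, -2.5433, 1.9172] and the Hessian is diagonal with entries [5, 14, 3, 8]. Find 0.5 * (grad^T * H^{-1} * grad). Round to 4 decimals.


Step 1: H is diagonal, so H^(-1) * g = [0.2006, 0.4641, -0.8478, 0.2397].
Step 2: g^T H^(-1) g = sum_i g_i^2 / H_ii
  = (1.0032)^2/5 + (6.4973)^2/14 + (-2.5433)^2/3 + (1.9172)^2/8
  = 0.2013 + 3.0154 + 2.1561 + 0.4595 = 5.8322
Step 3: Objective decrease = 0.5 * g^T H^(-1) g = 2.9161


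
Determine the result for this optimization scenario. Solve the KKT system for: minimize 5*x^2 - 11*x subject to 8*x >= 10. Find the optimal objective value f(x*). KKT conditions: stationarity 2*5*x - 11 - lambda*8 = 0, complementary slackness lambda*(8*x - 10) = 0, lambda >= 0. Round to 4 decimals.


Step 1: Try lambda = 0 (constraint inactive).
x_unc = 11/(2*5) = 1.1
Check: 8*1.1 = 8.8 < 10 -- violated!
Step 2: Constraint must be active: 8*x = 10
x* = 10/8 = 1.25
lambda = (2*5*1.25 - 11)/8 = 0.1875
Step 3: Compute optimal value.
f(x*) = 5*1.25^2 - 11*1.25 = -5.9375


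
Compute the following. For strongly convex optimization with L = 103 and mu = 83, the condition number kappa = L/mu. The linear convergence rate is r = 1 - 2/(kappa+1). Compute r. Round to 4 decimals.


Step 1: Compute the condition number.
kappa = L/mu = 103/83 = 1.241
Step 2: Compute the convergence rate.
r = 1 - 2/(kappa + 1) = 1 - 2*mu/(L + mu) = (L - mu)/(L + mu) = 20/186 = 0.1075


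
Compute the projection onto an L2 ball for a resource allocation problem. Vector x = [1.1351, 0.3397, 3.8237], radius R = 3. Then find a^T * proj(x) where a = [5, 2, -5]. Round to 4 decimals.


Step 1: Compute ||x|| (intermediates to 6 decimals).
||x|| = sqrt(1.1351^2 + 0.3397^2 + 3.8237^2) = 4.003065
Step 2: Project.
Since ||x|| > R, scale = R/||x|| = 3/4.003065 = 0.749426, proj(x) = scale * x
proj(x) = [0.850673, 0.25458, 2.86558]
Step 3: Dot product.
a^T * proj(x) = 5*0.850673 + 2*0.25458 - 5*2.86558 = -9.5654
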